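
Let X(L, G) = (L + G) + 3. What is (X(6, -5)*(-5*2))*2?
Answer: -80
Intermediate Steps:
X(L, G) = 3 + G + L (X(L, G) = (G + L) + 3 = 3 + G + L)
(X(6, -5)*(-5*2))*2 = ((3 - 5 + 6)*(-5*2))*2 = (4*(-10))*2 = -40*2 = -80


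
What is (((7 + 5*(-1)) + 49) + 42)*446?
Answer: 41478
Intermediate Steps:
(((7 + 5*(-1)) + 49) + 42)*446 = (((7 - 5) + 49) + 42)*446 = ((2 + 49) + 42)*446 = (51 + 42)*446 = 93*446 = 41478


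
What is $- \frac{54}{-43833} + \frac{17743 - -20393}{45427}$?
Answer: $\frac{558022782}{663733897} \approx 0.84073$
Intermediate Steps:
$- \frac{54}{-43833} + \frac{17743 - -20393}{45427} = \left(-54\right) \left(- \frac{1}{43833}\right) + \left(17743 + 20393\right) \frac{1}{45427} = \frac{18}{14611} + 38136 \cdot \frac{1}{45427} = \frac{18}{14611} + \frac{38136}{45427} = \frac{558022782}{663733897}$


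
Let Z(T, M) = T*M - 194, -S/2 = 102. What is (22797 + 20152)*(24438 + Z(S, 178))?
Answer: -518308532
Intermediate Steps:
S = -204 (S = -2*102 = -204)
Z(T, M) = -194 + M*T (Z(T, M) = M*T - 194 = -194 + M*T)
(22797 + 20152)*(24438 + Z(S, 178)) = (22797 + 20152)*(24438 + (-194 + 178*(-204))) = 42949*(24438 + (-194 - 36312)) = 42949*(24438 - 36506) = 42949*(-12068) = -518308532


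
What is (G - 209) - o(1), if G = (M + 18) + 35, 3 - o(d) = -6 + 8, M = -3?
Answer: -160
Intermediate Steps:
o(d) = 1 (o(d) = 3 - (-6 + 8) = 3 - 1*2 = 3 - 2 = 1)
G = 50 (G = (-3 + 18) + 35 = 15 + 35 = 50)
(G - 209) - o(1) = (50 - 209) - 1*1 = -159 - 1 = -160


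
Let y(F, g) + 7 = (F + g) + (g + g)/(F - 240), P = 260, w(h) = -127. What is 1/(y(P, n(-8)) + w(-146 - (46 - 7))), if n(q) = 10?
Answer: 1/137 ≈ 0.0072993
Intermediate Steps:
y(F, g) = -7 + F + g + 2*g/(-240 + F) (y(F, g) = -7 + ((F + g) + (g + g)/(F - 240)) = -7 + ((F + g) + (2*g)/(-240 + F)) = -7 + ((F + g) + 2*g/(-240 + F)) = -7 + (F + g + 2*g/(-240 + F)) = -7 + F + g + 2*g/(-240 + F))
1/(y(P, n(-8)) + w(-146 - (46 - 7))) = 1/((1680 + 260² - 247*260 - 238*10 + 260*10)/(-240 + 260) - 127) = 1/((1680 + 67600 - 64220 - 2380 + 2600)/20 - 127) = 1/((1/20)*5280 - 127) = 1/(264 - 127) = 1/137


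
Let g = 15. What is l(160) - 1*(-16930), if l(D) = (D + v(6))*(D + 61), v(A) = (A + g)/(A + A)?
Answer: 210707/4 ≈ 52677.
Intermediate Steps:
v(A) = (15 + A)/(2*A) (v(A) = (A + 15)/(A + A) = (15 + A)/((2*A)) = (15 + A)*(1/(2*A)) = (15 + A)/(2*A))
l(D) = (61 + D)*(7/4 + D) (l(D) = (D + (½)*(15 + 6)/6)*(D + 61) = (D + (½)*(⅙)*21)*(61 + D) = (D + 7/4)*(61 + D) = (7/4 + D)*(61 + D) = (61 + D)*(7/4 + D))
l(160) - 1*(-16930) = (427/4 + 160² + (251/4)*160) - 1*(-16930) = (427/4 + 25600 + 10040) + 16930 = 142987/4 + 16930 = 210707/4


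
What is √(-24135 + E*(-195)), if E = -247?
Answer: 3*√2670 ≈ 155.02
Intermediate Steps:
√(-24135 + E*(-195)) = √(-24135 - 247*(-195)) = √(-24135 + 48165) = √24030 = 3*√2670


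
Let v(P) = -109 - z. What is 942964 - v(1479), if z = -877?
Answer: 942196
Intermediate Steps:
v(P) = 768 (v(P) = -109 - 1*(-877) = -109 + 877 = 768)
942964 - v(1479) = 942964 - 1*768 = 942964 - 768 = 942196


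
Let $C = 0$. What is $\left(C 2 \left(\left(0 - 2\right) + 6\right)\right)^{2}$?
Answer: $0$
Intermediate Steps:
$\left(C 2 \left(\left(0 - 2\right) + 6\right)\right)^{2} = \left(0 \cdot 2 \left(\left(0 - 2\right) + 6\right)\right)^{2} = \left(0 \left(-2 + 6\right)\right)^{2} = \left(0 \cdot 4\right)^{2} = 0^{2} = 0$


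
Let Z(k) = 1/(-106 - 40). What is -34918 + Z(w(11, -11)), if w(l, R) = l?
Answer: -5098029/146 ≈ -34918.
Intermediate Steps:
Z(k) = -1/146 (Z(k) = 1/(-146) = -1/146)
-34918 + Z(w(11, -11)) = -34918 - 1/146 = -5098029/146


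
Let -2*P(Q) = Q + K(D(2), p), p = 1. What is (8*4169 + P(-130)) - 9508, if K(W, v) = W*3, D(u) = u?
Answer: 23906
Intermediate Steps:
K(W, v) = 3*W
P(Q) = -3 - Q/2 (P(Q) = -(Q + 3*2)/2 = -(Q + 6)/2 = -(6 + Q)/2 = -3 - Q/2)
(8*4169 + P(-130)) - 9508 = (8*4169 + (-3 - 1/2*(-130))) - 9508 = (33352 + (-3 + 65)) - 9508 = (33352 + 62) - 9508 = 33414 - 9508 = 23906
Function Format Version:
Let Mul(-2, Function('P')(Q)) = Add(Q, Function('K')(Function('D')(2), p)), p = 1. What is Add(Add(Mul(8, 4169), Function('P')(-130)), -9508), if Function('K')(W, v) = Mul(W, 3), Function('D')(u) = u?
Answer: 23906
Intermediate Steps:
Function('K')(W, v) = Mul(3, W)
Function('P')(Q) = Add(-3, Mul(Rational(-1, 2), Q)) (Function('P')(Q) = Mul(Rational(-1, 2), Add(Q, Mul(3, 2))) = Mul(Rational(-1, 2), Add(Q, 6)) = Mul(Rational(-1, 2), Add(6, Q)) = Add(-3, Mul(Rational(-1, 2), Q)))
Add(Add(Mul(8, 4169), Function('P')(-130)), -9508) = Add(Add(Mul(8, 4169), Add(-3, Mul(Rational(-1, 2), -130))), -9508) = Add(Add(33352, Add(-3, 65)), -9508) = Add(Add(33352, 62), -9508) = Add(33414, -9508) = 23906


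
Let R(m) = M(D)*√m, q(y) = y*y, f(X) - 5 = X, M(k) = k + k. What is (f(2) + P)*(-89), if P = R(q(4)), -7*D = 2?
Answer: -2937/7 ≈ -419.57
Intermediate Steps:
D = -2/7 (D = -⅐*2 = -2/7 ≈ -0.28571)
M(k) = 2*k
f(X) = 5 + X
q(y) = y²
R(m) = -4*√m/7 (R(m) = (2*(-2/7))*√m = -4*√m/7)
P = -16/7 (P = -4*√(4²)/7 = -4*√16/7 = -4/7*4 = -16/7 ≈ -2.2857)
(f(2) + P)*(-89) = ((5 + 2) - 16/7)*(-89) = (7 - 16/7)*(-89) = (33/7)*(-89) = -2937/7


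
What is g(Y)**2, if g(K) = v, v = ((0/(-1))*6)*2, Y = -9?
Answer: 0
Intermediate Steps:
v = 0 (v = ((0*(-1))*6)*2 = (0*6)*2 = 0*2 = 0)
g(K) = 0
g(Y)**2 = 0**2 = 0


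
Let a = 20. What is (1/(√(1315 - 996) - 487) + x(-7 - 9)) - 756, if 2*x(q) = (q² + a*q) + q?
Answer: -188533087/236850 - √319/236850 ≈ -796.00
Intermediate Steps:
x(q) = q²/2 + 21*q/2 (x(q) = ((q² + 20*q) + q)/2 = (q² + 21*q)/2 = q²/2 + 21*q/2)
(1/(√(1315 - 996) - 487) + x(-7 - 9)) - 756 = (1/(√(1315 - 996) - 487) + (-7 - 9)*(21 + (-7 - 9))/2) - 756 = (1/(√319 - 487) + (½)*(-16)*(21 - 16)) - 756 = (1/(-487 + √319) + (½)*(-16)*5) - 756 = (1/(-487 + √319) - 40) - 756 = (-40 + 1/(-487 + √319)) - 756 = -796 + 1/(-487 + √319)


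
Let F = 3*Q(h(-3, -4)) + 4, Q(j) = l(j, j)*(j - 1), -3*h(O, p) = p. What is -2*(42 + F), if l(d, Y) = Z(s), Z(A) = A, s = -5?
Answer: -82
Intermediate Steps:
l(d, Y) = -5
h(O, p) = -p/3
Q(j) = 5 - 5*j (Q(j) = -5*(j - 1) = -5*(-1 + j) = 5 - 5*j)
F = -1 (F = 3*(5 - (-5)*(-4)/3) + 4 = 3*(5 - 5*4/3) + 4 = 3*(5 - 20/3) + 4 = 3*(-5/3) + 4 = -5 + 4 = -1)
-2*(42 + F) = -2*(42 - 1) = -2*41 = -82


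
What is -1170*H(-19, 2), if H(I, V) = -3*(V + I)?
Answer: -59670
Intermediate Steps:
H(I, V) = -3*I - 3*V (H(I, V) = -3*(I + V) = -3*I - 3*V)
-1170*H(-19, 2) = -1170*(-3*(-19) - 3*2) = -1170*(57 - 6) = -1170*51 = -1*59670 = -59670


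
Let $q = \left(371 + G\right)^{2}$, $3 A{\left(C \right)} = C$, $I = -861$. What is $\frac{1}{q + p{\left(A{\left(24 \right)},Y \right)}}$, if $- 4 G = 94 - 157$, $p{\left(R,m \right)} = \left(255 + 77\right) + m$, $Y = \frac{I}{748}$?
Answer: $\frac{2992}{448519983} \approx 6.6708 \cdot 10^{-6}$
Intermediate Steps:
$A{\left(C \right)} = \frac{C}{3}$
$Y = - \frac{861}{748} \approx -1.1511$
$p{\left(R,m \right)} = 332 + m$
$G = \frac{63}{4}$ ($G = - \frac{94 - 157}{4} = \left(- \frac{1}{4}\right) \left(-63\right) = \frac{63}{4} \approx 15.75$)
$q = \frac{2393209}{16}$ ($q = \left(371 + \frac{63}{4}\right)^{2} = \left(\frac{1547}{4}\right)^{2} = \frac{2393209}{16} \approx 1.4958 \cdot 10^{5}$)
$\frac{1}{q + p{\left(A{\left(24 \right)},Y \right)}} = \frac{1}{\frac{2393209}{16} + \left(332 - \frac{861}{748}\right)} = \frac{1}{\frac{2393209}{16} + \frac{247475}{748}} = \frac{1}{\frac{448519983}{2992}} = \frac{2992}{448519983}$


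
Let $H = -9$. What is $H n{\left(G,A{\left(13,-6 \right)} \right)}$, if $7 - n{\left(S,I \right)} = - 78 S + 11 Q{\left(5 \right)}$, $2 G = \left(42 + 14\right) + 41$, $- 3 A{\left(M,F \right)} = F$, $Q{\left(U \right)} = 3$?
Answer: $-33813$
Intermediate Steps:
$A{\left(M,F \right)} = - \frac{F}{3}$
$G = \frac{97}{2}$ ($G = \frac{\left(42 + 14\right) + 41}{2} = \frac{56 + 41}{2} = \frac{1}{2} \cdot 97 = \frac{97}{2} \approx 48.5$)
$n{\left(S,I \right)} = -26 + 78 S$ ($n{\left(S,I \right)} = 7 - \left(- 78 S + 11 \cdot 3\right) = 7 - \left(- 78 S + 33\right) = 7 - \left(33 - 78 S\right) = 7 + \left(-33 + 78 S\right) = -26 + 78 S$)
$H n{\left(G,A{\left(13,-6 \right)} \right)} = - 9 \left(-26 + 78 \cdot \frac{97}{2}\right) = - 9 \left(-26 + 3783\right) = \left(-9\right) 3757 = -33813$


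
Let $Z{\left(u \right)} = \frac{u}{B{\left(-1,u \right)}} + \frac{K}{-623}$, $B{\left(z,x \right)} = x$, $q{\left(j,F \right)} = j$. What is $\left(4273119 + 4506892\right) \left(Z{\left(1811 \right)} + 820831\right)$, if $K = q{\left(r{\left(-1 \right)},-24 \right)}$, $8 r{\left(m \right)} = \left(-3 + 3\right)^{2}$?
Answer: $7206913989152$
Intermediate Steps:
$r{\left(m \right)} = 0$ ($r{\left(m \right)} = \frac{\left(-3 + 3\right)^{2}}{8} = \frac{0^{2}}{8} = \frac{1}{8} \cdot 0 = 0$)
$K = 0$
$Z{\left(u \right)} = 1$ ($Z{\left(u \right)} = \frac{u}{u} + \frac{0}{-623} = 1 + 0 \left(- \frac{1}{623}\right) = 1 + 0 = 1$)
$\left(4273119 + 4506892\right) \left(Z{\left(1811 \right)} + 820831\right) = \left(4273119 + 4506892\right) \left(1 + 820831\right) = 8780011 \cdot 820832 = 7206913989152$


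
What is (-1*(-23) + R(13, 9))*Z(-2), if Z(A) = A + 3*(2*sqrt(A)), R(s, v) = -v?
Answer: -28 + 84*I*sqrt(2) ≈ -28.0 + 118.79*I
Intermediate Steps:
Z(A) = A + 6*sqrt(A)
(-1*(-23) + R(13, 9))*Z(-2) = (-1*(-23) - 1*9)*(-2 + 6*sqrt(-2)) = (23 - 9)*(-2 + 6*(I*sqrt(2))) = 14*(-2 + 6*I*sqrt(2)) = -28 + 84*I*sqrt(2)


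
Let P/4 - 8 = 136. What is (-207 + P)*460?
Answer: 169740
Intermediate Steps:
P = 576 (P = 32 + 4*136 = 32 + 544 = 576)
(-207 + P)*460 = (-207 + 576)*460 = 369*460 = 169740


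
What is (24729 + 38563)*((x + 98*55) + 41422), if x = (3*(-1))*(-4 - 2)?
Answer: 2963964360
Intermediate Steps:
x = 18 (x = -3*(-6) = 18)
(24729 + 38563)*((x + 98*55) + 41422) = (24729 + 38563)*((18 + 98*55) + 41422) = 63292*((18 + 5390) + 41422) = 63292*(5408 + 41422) = 63292*46830 = 2963964360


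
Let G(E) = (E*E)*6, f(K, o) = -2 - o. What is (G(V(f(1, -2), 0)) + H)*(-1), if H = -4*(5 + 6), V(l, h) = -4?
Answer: -52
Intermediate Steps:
H = -44 (H = -4*11 = -44)
G(E) = 6*E² (G(E) = E²*6 = 6*E²)
(G(V(f(1, -2), 0)) + H)*(-1) = (6*(-4)² - 44)*(-1) = (6*16 - 44)*(-1) = (96 - 44)*(-1) = 52*(-1) = -52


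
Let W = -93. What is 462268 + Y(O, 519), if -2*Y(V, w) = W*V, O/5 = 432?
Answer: 562708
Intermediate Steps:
O = 2160 (O = 5*432 = 2160)
Y(V, w) = 93*V/2 (Y(V, w) = -(-93)*V/2 = 93*V/2)
462268 + Y(O, 519) = 462268 + (93/2)*2160 = 462268 + 100440 = 562708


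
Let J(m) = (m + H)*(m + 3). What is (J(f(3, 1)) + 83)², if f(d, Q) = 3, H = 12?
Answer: 29929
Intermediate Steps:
J(m) = (3 + m)*(12 + m) (J(m) = (m + 12)*(m + 3) = (12 + m)*(3 + m) = (3 + m)*(12 + m))
(J(f(3, 1)) + 83)² = ((36 + 3² + 15*3) + 83)² = ((36 + 9 + 45) + 83)² = (90 + 83)² = 173² = 29929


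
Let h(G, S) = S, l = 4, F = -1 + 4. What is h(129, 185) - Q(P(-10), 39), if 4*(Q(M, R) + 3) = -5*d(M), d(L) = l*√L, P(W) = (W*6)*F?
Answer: 188 + 30*I*√5 ≈ 188.0 + 67.082*I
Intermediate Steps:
F = 3
P(W) = 18*W (P(W) = (W*6)*3 = (6*W)*3 = 18*W)
d(L) = 4*√L
Q(M, R) = -3 - 5*√M (Q(M, R) = -3 + (-20*√M)/4 = -3 - 5*√M)
h(129, 185) - Q(P(-10), 39) = 185 - (-3 - 5*6*I*√5) = 185 - (-3 - 30*I*√5) = 185 + (3 + 30*I*√5) = 188 + 30*I*√5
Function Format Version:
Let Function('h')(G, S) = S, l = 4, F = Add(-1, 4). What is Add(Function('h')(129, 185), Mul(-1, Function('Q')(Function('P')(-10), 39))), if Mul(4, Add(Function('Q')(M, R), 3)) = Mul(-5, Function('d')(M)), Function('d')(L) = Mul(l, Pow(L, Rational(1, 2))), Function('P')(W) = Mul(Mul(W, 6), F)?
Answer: Add(188, Mul(30, I, Pow(5, Rational(1, 2)))) ≈ Add(188.00, Mul(67.082, I))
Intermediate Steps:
F = 3
Function('P')(W) = Mul(18, W) (Function('P')(W) = Mul(Mul(W, 6), 3) = Mul(Mul(6, W), 3) = Mul(18, W))
Function('d')(L) = Mul(4, Pow(L, Rational(1, 2)))
Function('Q')(M, R) = Add(-3, Mul(-5, Pow(M, Rational(1, 2)))) (Function('Q')(M, R) = Add(-3, Mul(Rational(1, 4), Mul(-5, Mul(4, Pow(M, Rational(1, 2)))))) = Add(-3, Mul(Rational(1, 4), Mul(-20, Pow(M, Rational(1, 2))))) = Add(-3, Mul(-5, Pow(M, Rational(1, 2)))))
Add(Function('h')(129, 185), Mul(-1, Function('Q')(Function('P')(-10), 39))) = Add(185, Mul(-1, Add(-3, Mul(-5, Pow(Mul(18, -10), Rational(1, 2)))))) = Add(185, Mul(-1, Add(-3, Mul(-5, Pow(-180, Rational(1, 2)))))) = Add(185, Mul(-1, Add(-3, Mul(-5, Mul(6, I, Pow(5, Rational(1, 2))))))) = Add(185, Mul(-1, Add(-3, Mul(-30, I, Pow(5, Rational(1, 2)))))) = Add(185, Add(3, Mul(30, I, Pow(5, Rational(1, 2))))) = Add(188, Mul(30, I, Pow(5, Rational(1, 2))))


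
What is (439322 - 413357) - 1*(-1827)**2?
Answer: -3311964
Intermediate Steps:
(439322 - 413357) - 1*(-1827)**2 = 25965 - 1*3337929 = 25965 - 3337929 = -3311964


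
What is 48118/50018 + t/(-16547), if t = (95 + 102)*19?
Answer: 304495586/413823923 ≈ 0.73581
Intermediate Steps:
t = 3743 (t = 197*19 = 3743)
48118/50018 + t/(-16547) = 48118/50018 + 3743/(-16547) = 48118*(1/50018) + 3743*(-1/16547) = 24059/25009 - 3743/16547 = 304495586/413823923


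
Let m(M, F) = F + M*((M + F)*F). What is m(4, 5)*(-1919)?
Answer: -355015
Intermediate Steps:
m(M, F) = F + F*M*(F + M) (m(M, F) = F + M*((F + M)*F) = F + M*(F*(F + M)) = F + F*M*(F + M))
m(4, 5)*(-1919) = (5*(1 + 4² + 5*4))*(-1919) = (5*(1 + 16 + 20))*(-1919) = (5*37)*(-1919) = 185*(-1919) = -355015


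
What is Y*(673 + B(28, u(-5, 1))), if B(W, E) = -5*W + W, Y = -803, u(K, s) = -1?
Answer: -450483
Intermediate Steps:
B(W, E) = -4*W
Y*(673 + B(28, u(-5, 1))) = -803*(673 - 4*28) = -803*(673 - 112) = -803*561 = -450483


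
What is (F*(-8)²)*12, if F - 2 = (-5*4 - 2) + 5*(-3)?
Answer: -26880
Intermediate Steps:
F = -35 (F = 2 + ((-5*4 - 2) + 5*(-3)) = 2 + ((-20 - 2) - 15) = 2 + (-22 - 15) = 2 - 37 = -35)
(F*(-8)²)*12 = -35*(-8)²*12 = -35*64*12 = -2240*12 = -26880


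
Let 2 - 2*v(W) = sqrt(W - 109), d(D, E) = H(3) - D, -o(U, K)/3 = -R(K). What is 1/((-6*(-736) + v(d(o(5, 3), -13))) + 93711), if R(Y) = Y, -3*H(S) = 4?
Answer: 588768/57774626483 + I*sqrt(1074)/57774626483 ≈ 1.0191e-5 + 5.6724e-10*I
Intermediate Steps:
H(S) = -4/3 (H(S) = -1/3*4 = -4/3)
o(U, K) = 3*K (o(U, K) = -(-3)*K = 3*K)
d(D, E) = -4/3 - D
v(W) = 1 - sqrt(-109 + W)/2 (v(W) = 1 - sqrt(W - 109)/2 = 1 - sqrt(-109 + W)/2)
1/((-6*(-736) + v(d(o(5, 3), -13))) + 93711) = 1/((-6*(-736) + (1 - sqrt(-109 + (-4/3 - 3*3))/2)) + 93711) = 1/((4416 + (1 - sqrt(-109 + (-4/3 - 1*9))/2)) + 93711) = 1/((4416 + (1 - sqrt(-109 + (-4/3 - 9))/2)) + 93711) = 1/((4416 + (1 - sqrt(-109 - 31/3)/2)) + 93711) = 1/((4416 + (1 - I*sqrt(1074)/6)) + 93711) = 1/((4417 - I*sqrt(1074)/6) + 93711) = 1/(98128 - I*sqrt(1074)/6)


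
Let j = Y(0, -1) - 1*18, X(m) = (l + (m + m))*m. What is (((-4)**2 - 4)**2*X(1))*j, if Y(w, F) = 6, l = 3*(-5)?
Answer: 22464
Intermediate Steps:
l = -15
X(m) = m*(-15 + 2*m) (X(m) = (-15 + (m + m))*m = (-15 + 2*m)*m = m*(-15 + 2*m))
j = -12 (j = 6 - 1*18 = 6 - 18 = -12)
(((-4)**2 - 4)**2*X(1))*j = (((-4)**2 - 4)**2*(1*(-15 + 2*1)))*(-12) = ((16 - 4)**2*(1*(-15 + 2)))*(-12) = (12**2*(1*(-13)))*(-12) = (144*(-13))*(-12) = -1872*(-12) = 22464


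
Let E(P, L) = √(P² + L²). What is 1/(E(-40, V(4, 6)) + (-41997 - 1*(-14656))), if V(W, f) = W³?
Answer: -27341/747524585 - 8*√89/747524585 ≈ -3.6676e-5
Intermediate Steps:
E(P, L) = √(L² + P²)
1/(E(-40, V(4, 6)) + (-41997 - 1*(-14656))) = 1/(√((4³)² + (-40)²) + (-41997 - 1*(-14656))) = 1/(√(64² + 1600) + (-41997 + 14656)) = 1/(√(4096 + 1600) - 27341) = 1/(√5696 - 27341) = 1/(8*√89 - 27341) = 1/(-27341 + 8*√89)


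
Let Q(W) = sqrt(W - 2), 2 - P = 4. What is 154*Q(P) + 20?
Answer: 20 + 308*I ≈ 20.0 + 308.0*I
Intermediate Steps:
P = -2 (P = 2 - 1*4 = 2 - 4 = -2)
Q(W) = sqrt(-2 + W)
154*Q(P) + 20 = 154*sqrt(-2 - 2) + 20 = 154*sqrt(-4) + 20 = 154*(2*I) + 20 = 308*I + 20 = 20 + 308*I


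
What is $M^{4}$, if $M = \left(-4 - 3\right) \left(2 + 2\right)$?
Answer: $614656$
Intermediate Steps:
$M = -28$ ($M = \left(-7\right) 4 = -28$)
$M^{4} = \left(-28\right)^{4} = 614656$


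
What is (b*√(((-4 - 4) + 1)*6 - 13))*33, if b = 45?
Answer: 1485*I*√55 ≈ 11013.0*I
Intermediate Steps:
(b*√(((-4 - 4) + 1)*6 - 13))*33 = (45*√(((-4 - 4) + 1)*6 - 13))*33 = (45*√((-8 + 1)*6 - 13))*33 = (45*√(-7*6 - 13))*33 = (45*√(-42 - 13))*33 = (45*√(-55))*33 = (45*(I*√55))*33 = (45*I*√55)*33 = 1485*I*√55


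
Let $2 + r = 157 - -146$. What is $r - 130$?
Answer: $171$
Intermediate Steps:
$r = 301$ ($r = -2 + \left(157 - -146\right) = -2 + \left(157 + 146\right) = -2 + 303 = 301$)
$r - 130 = 301 - 130 = 171$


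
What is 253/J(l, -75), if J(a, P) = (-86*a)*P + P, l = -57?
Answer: -253/367725 ≈ -0.00068801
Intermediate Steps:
J(a, P) = P - 86*P*a (J(a, P) = -86*P*a + P = P - 86*P*a)
253/J(l, -75) = 253/((-75*(1 - 86*(-57)))) = 253/((-75*(1 + 4902))) = 253/((-75*4903)) = 253/(-367725) = 253*(-1/367725) = -253/367725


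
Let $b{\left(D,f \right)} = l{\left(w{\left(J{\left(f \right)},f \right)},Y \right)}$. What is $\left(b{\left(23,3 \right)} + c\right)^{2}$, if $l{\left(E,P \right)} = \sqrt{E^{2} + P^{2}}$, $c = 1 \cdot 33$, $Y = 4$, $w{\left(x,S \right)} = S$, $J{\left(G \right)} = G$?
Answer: $1444$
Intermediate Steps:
$c = 33$
$b{\left(D,f \right)} = \sqrt{16 + f^{2}}$ ($b{\left(D,f \right)} = \sqrt{f^{2} + 4^{2}} = \sqrt{f^{2} + 16} = \sqrt{16 + f^{2}}$)
$\left(b{\left(23,3 \right)} + c\right)^{2} = \left(\sqrt{16 + 3^{2}} + 33\right)^{2} = \left(\sqrt{16 + 9} + 33\right)^{2} = \left(\sqrt{25} + 33\right)^{2} = \left(5 + 33\right)^{2} = 38^{2} = 1444$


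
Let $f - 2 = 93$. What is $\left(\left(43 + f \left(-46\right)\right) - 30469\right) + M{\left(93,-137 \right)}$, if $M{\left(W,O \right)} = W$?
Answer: $-34703$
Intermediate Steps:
$f = 95$ ($f = 2 + 93 = 95$)
$\left(\left(43 + f \left(-46\right)\right) - 30469\right) + M{\left(93,-137 \right)} = \left(\left(43 + 95 \left(-46\right)\right) - 30469\right) + 93 = \left(\left(43 - 4370\right) - 30469\right) + 93 = \left(-4327 - 30469\right) + 93 = -34796 + 93 = -34703$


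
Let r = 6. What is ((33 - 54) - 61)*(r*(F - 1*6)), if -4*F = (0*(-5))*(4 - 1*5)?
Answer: 2952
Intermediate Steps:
F = 0 (F = -0*(-5)*(4 - 1*5)/4 = -0*(4 - 5) = -0*(-1) = -1/4*0 = 0)
((33 - 54) - 61)*(r*(F - 1*6)) = ((33 - 54) - 61)*(6*(0 - 1*6)) = (-21 - 61)*(6*(0 - 6)) = -492*(-6) = -82*(-36) = 2952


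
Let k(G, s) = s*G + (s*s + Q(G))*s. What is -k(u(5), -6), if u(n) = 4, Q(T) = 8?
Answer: 288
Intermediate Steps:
k(G, s) = G*s + s*(8 + s**2) (k(G, s) = s*G + (s*s + 8)*s = G*s + (s**2 + 8)*s = G*s + (8 + s**2)*s = G*s + s*(8 + s**2))
-k(u(5), -6) = -(-6)*(8 + 4 + (-6)**2) = -(-6)*(8 + 4 + 36) = -(-6)*48 = -1*(-288) = 288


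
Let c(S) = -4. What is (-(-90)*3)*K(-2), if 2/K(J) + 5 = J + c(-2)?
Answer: -540/11 ≈ -49.091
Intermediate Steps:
K(J) = 2/(-9 + J) (K(J) = 2/(-5 + (J - 4)) = 2/(-5 + (-4 + J)) = 2/(-9 + J))
(-(-90)*3)*K(-2) = (-(-90)*3)*(2/(-9 - 2)) = (-15*(-18))*(2/(-11)) = 270*(2*(-1/11)) = 270*(-2/11) = -540/11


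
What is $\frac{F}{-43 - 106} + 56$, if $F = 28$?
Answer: $\frac{8316}{149} \approx 55.812$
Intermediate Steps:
$\frac{F}{-43 - 106} + 56 = \frac{1}{-43 - 106} \cdot 28 + 56 = \frac{1}{-149} \cdot 28 + 56 = \left(- \frac{1}{149}\right) 28 + 56 = - \frac{28}{149} + 56 = \frac{8316}{149}$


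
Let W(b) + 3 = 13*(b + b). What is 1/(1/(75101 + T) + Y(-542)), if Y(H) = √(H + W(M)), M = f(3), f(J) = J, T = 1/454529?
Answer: 15515612146325470/544166140319303233800141 - 1165237987835324704900*I*√467/544166140319303233800141 ≈ 2.8513e-8 - 0.046274*I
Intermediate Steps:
T = 1/454529 ≈ 2.2001e-6
M = 3
W(b) = -3 + 26*b (W(b) = -3 + 13*(b + b) = -3 + 13*(2*b) = -3 + 26*b)
Y(H) = √(75 + H) (Y(H) = √(H + (-3 + 26*3)) = √(H + (-3 + 78)) = √(H + 75) = √(75 + H))
1/(1/(75101 + T) + Y(-542)) = 1/(1/(75101 + 1/454529) + √(75 - 542)) = 1/(1/(34135582430/454529) + √(-467)) = 1/(454529/34135582430 + I*√467)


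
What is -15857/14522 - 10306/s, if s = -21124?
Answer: -23162442/38345341 ≈ -0.60405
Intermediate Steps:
-15857/14522 - 10306/s = -15857/14522 - 10306/(-21124) = -15857*1/14522 - 10306*(-1/21124) = -15857/14522 + 5153/10562 = -23162442/38345341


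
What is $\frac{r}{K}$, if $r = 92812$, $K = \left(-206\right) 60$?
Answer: $- \frac{23203}{3090} \approx -7.5091$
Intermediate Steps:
$K = -12360$
$\frac{r}{K} = \frac{92812}{-12360} = 92812 \left(- \frac{1}{12360}\right) = - \frac{23203}{3090}$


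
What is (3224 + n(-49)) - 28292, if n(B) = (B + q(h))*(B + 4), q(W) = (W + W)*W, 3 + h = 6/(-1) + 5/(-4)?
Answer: -258549/8 ≈ -32319.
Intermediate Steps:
h = -41/4 (h = -3 + (6/(-1) + 5/(-4)) = -3 + (6*(-1) + 5*(-1/4)) = -3 + (-6 - 5/4) = -3 - 29/4 = -41/4 ≈ -10.250)
q(W) = 2*W**2 (q(W) = (2*W)*W = 2*W**2)
n(B) = (4 + B)*(1681/8 + B) (n(B) = (B + 2*(-41/4)**2)*(B + 4) = (B + 2*(1681/16))*(4 + B) = (B + 1681/8)*(4 + B) = (1681/8 + B)*(4 + B) = (4 + B)*(1681/8 + B))
(3224 + n(-49)) - 28292 = (3224 + (1681/2 + (-49)**2 + (1713/8)*(-49))) - 28292 = (3224 + (1681/2 + 2401 - 83937/8)) - 28292 = (3224 - 58005/8) - 28292 = -32213/8 - 28292 = -258549/8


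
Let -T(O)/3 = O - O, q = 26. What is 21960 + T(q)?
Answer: 21960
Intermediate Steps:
T(O) = 0 (T(O) = -3*(O - O) = -3*0 = 0)
21960 + T(q) = 21960 + 0 = 21960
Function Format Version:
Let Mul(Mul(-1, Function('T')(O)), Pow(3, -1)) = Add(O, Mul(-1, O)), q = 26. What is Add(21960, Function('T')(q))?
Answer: 21960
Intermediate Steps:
Function('T')(O) = 0 (Function('T')(O) = Mul(-3, Add(O, Mul(-1, O))) = Mul(-3, 0) = 0)
Add(21960, Function('T')(q)) = Add(21960, 0) = 21960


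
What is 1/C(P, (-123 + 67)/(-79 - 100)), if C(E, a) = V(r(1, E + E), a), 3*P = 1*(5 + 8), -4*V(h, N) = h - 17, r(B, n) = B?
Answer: 1/4 ≈ 0.25000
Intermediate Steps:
V(h, N) = 17/4 - h/4 (V(h, N) = -(h - 17)/4 = -(-17 + h)/4 = 17/4 - h/4)
P = 13/3 (P = (1*(5 + 8))/3 = (1*13)/3 = (1/3)*13 = 13/3 ≈ 4.3333)
C(E, a) = 4 (C(E, a) = 17/4 - 1/4*1 = 17/4 - 1/4 = 4)
1/C(P, (-123 + 67)/(-79 - 100)) = 1/4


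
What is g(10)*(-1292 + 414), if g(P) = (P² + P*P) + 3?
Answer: -178234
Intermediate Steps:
g(P) = 3 + 2*P² (g(P) = (P² + P²) + 3 = 2*P² + 3 = 3 + 2*P²)
g(10)*(-1292 + 414) = (3 + 2*10²)*(-1292 + 414) = (3 + 2*100)*(-878) = (3 + 200)*(-878) = 203*(-878) = -178234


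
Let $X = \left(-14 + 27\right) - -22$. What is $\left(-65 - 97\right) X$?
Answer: $-5670$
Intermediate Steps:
$X = 35$ ($X = 13 + 22 = 35$)
$\left(-65 - 97\right) X = \left(-65 - 97\right) 35 = \left(-162\right) 35 = -5670$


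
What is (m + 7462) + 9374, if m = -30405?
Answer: -13569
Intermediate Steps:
(m + 7462) + 9374 = (-30405 + 7462) + 9374 = -22943 + 9374 = -13569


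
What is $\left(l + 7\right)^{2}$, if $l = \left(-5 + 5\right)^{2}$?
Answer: $49$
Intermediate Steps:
$l = 0$ ($l = 0^{2} = 0$)
$\left(l + 7\right)^{2} = \left(0 + 7\right)^{2} = 7^{2} = 49$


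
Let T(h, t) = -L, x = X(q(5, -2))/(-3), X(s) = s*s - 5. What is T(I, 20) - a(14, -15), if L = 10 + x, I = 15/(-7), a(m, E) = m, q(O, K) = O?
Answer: -52/3 ≈ -17.333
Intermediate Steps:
X(s) = -5 + s² (X(s) = s² - 5 = -5 + s²)
x = -20/3 (x = (-5 + 5²)/(-3) = (-5 + 25)*(-⅓) = 20*(-⅓) = -20/3 ≈ -6.6667)
I = -15/7 (I = 15*(-⅐) = -15/7 ≈ -2.1429)
L = 10/3 (L = 10 - 20/3 = 10/3 ≈ 3.3333)
T(h, t) = -10/3 (T(h, t) = -1*10/3 = -10/3)
T(I, 20) - a(14, -15) = -10/3 - 1*14 = -10/3 - 14 = -52/3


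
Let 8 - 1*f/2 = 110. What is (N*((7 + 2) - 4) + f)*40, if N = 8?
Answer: -6560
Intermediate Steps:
f = -204 (f = 16 - 2*110 = 16 - 220 = -204)
(N*((7 + 2) - 4) + f)*40 = (8*((7 + 2) - 4) - 204)*40 = (8*(9 - 4) - 204)*40 = (8*5 - 204)*40 = (40 - 204)*40 = -164*40 = -6560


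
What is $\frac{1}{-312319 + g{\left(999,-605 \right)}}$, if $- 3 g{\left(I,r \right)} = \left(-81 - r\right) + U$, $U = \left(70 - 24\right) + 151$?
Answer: $- \frac{3}{937678} \approx -3.1994 \cdot 10^{-6}$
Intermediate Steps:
$U = 197$ ($U = \left(70 - 24\right) + 151 = 46 + 151 = 197$)
$g{\left(I,r \right)} = - \frac{116}{3} + \frac{r}{3}$ ($g{\left(I,r \right)} = - \frac{\left(-81 - r\right) + 197}{3} = - \frac{116 - r}{3} = - \frac{116}{3} + \frac{r}{3}$)
$\frac{1}{-312319 + g{\left(999,-605 \right)}} = \frac{1}{-312319 + \left(- \frac{116}{3} + \frac{1}{3} \left(-605\right)\right)} = \frac{1}{-312319 - \frac{721}{3}} = \frac{1}{- \frac{937678}{3}} = - \frac{3}{937678}$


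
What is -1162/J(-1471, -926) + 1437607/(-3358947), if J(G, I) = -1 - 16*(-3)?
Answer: -3970663943/157870509 ≈ -25.151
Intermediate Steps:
J(G, I) = 47 (J(G, I) = -1 + 48 = 47)
-1162/J(-1471, -926) + 1437607/(-3358947) = -1162/47 + 1437607/(-3358947) = -1162*1/47 + 1437607*(-1/3358947) = -1162/47 - 1437607/3358947 = -3970663943/157870509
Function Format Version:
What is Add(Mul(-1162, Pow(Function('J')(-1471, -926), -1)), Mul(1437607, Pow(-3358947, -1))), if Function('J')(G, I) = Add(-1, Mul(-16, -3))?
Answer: Rational(-3970663943, 157870509) ≈ -25.151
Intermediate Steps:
Function('J')(G, I) = 47 (Function('J')(G, I) = Add(-1, 48) = 47)
Add(Mul(-1162, Pow(Function('J')(-1471, -926), -1)), Mul(1437607, Pow(-3358947, -1))) = Add(Mul(-1162, Pow(47, -1)), Mul(1437607, Pow(-3358947, -1))) = Add(Mul(-1162, Rational(1, 47)), Mul(1437607, Rational(-1, 3358947))) = Add(Rational(-1162, 47), Rational(-1437607, 3358947)) = Rational(-3970663943, 157870509)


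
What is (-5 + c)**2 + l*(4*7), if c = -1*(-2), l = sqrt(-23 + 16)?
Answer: 9 + 28*I*sqrt(7) ≈ 9.0 + 74.081*I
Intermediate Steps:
l = I*sqrt(7) (l = sqrt(-7) = I*sqrt(7) ≈ 2.6458*I)
c = 2
(-5 + c)**2 + l*(4*7) = (-5 + 2)**2 + (I*sqrt(7))*(4*7) = (-3)**2 + (I*sqrt(7))*28 = 9 + 28*I*sqrt(7)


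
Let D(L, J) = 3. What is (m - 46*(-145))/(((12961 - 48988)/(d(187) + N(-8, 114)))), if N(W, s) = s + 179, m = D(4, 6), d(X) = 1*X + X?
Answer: -4450891/36027 ≈ -123.54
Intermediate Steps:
d(X) = 2*X (d(X) = X + X = 2*X)
m = 3
N(W, s) = 179 + s
(m - 46*(-145))/(((12961 - 48988)/(d(187) + N(-8, 114)))) = (3 - 46*(-145))/(((12961 - 48988)/(2*187 + (179 + 114)))) = (3 + 6670)/((-36027/(374 + 293))) = 6673/((-36027/667)) = 6673/((-36027*1/667)) = 6673/(-36027/667) = 6673*(-667/36027) = -4450891/36027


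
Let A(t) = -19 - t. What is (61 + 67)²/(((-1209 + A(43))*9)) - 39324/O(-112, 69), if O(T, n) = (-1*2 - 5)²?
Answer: -450630052/560511 ≈ -803.96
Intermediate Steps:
O(T, n) = 49 (O(T, n) = (-2 - 5)² = (-7)² = 49)
(61 + 67)²/(((-1209 + A(43))*9)) - 39324/O(-112, 69) = (61 + 67)²/(((-1209 + (-19 - 1*43))*9)) - 39324/49 = 128²/(((-1209 + (-19 - 43))*9)) - 39324*1/49 = 16384/(((-1209 - 62)*9)) - 39324/49 = 16384/((-1271*9)) - 39324/49 = 16384/(-11439) - 39324/49 = 16384*(-1/11439) - 39324/49 = -16384/11439 - 39324/49 = -450630052/560511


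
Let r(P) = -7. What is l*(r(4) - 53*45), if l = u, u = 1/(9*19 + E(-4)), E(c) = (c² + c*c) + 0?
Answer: -2392/203 ≈ -11.783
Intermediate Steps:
E(c) = 2*c² (E(c) = (c² + c²) + 0 = 2*c² + 0 = 2*c²)
u = 1/203 (u = 1/(9*19 + 2*(-4)²) = 1/(171 + 2*16) = 1/(171 + 32) = 1/203 ≈ 0.0049261)
l = 1/203 ≈ 0.0049261
l*(r(4) - 53*45) = (-7 - 53*45)/203 = (-7 - 2385)/203 = (1/203)*(-2392) = -2392/203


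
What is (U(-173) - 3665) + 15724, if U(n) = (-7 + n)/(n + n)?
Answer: 2086297/173 ≈ 12060.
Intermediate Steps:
U(n) = (-7 + n)/(2*n) (U(n) = (-7 + n)/((2*n)) = (-7 + n)*(1/(2*n)) = (-7 + n)/(2*n))
(U(-173) - 3665) + 15724 = ((½)*(-7 - 173)/(-173) - 3665) + 15724 = ((½)*(-1/173)*(-180) - 3665) + 15724 = (90/173 - 3665) + 15724 = -633955/173 + 15724 = 2086297/173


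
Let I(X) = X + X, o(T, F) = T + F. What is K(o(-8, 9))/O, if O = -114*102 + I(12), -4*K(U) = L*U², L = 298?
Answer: 149/23208 ≈ 0.0064202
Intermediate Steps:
o(T, F) = F + T
I(X) = 2*X
K(U) = -149*U²/2
O = -11604 (O = -114*102 + 2*12 = -11628 + 24 = -11604)
K(o(-8, 9))/O = -149*(9 - 8)²/2/(-11604) = -149/2*1²*(-1/11604) = -149/2*1*(-1/11604) = -149/2*(-1/11604) = 149/23208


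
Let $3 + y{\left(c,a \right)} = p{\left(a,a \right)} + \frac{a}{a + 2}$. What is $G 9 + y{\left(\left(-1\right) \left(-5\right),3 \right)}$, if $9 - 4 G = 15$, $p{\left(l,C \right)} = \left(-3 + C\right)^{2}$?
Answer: $- \frac{159}{10} \approx -15.9$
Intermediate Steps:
$G = - \frac{3}{2}$ ($G = \frac{9}{4} - \frac{15}{4} = - \frac{3}{2} \approx -1.5$)
$y{\left(c,a \right)} = -3 + \left(-3 + a\right)^{2} + \frac{a}{2 + a}$ ($y{\left(c,a \right)} = -3 + \left(\left(-3 + a\right)^{2} + \frac{a}{a + 2}\right) = -3 + \left(\left(-3 + a\right)^{2} + \frac{a}{2 + a}\right) = -3 + \left(-3 + a\right)^{2} + \frac{a}{2 + a}$)
$G 9 + y{\left(\left(-1\right) \left(-5\right),3 \right)} = \left(- \frac{3}{2}\right) 9 + \frac{12 + 3^{3} - 15 - 4 \cdot 3^{2}}{2 + 3} = - \frac{27}{2} + \frac{12 + 27 - 15 - 36}{5} = - \frac{27}{2} + \frac{1}{5} \left(-12\right) = - \frac{27}{2} - \frac{12}{5} = - \frac{159}{10}$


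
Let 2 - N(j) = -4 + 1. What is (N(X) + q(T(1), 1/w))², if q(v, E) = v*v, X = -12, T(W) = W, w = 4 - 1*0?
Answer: 36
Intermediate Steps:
w = 4 (w = 4 + 0 = 4)
q(v, E) = v²
N(j) = 5 (N(j) = 2 - (-4 + 1) = 2 - 1*(-3) = 2 + 3 = 5)
(N(X) + q(T(1), 1/w))² = (5 + 1²)² = (5 + 1)² = 6² = 36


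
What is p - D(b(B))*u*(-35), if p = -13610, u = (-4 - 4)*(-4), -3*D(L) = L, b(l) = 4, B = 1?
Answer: -45310/3 ≈ -15103.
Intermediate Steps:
D(L) = -L/3
u = 32 (u = -8*(-4) = 32)
p - D(b(B))*u*(-35) = -13610 - -⅓*4*32*(-35) = -13610 - (-4/3*32)*(-35) = -13610 - (-128)*(-35)/3 = -13610 - 1*4480/3 = -13610 - 4480/3 = -45310/3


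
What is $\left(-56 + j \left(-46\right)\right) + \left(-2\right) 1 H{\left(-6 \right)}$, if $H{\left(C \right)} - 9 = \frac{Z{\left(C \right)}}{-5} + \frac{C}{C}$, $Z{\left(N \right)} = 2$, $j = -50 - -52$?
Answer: $- \frac{836}{5} \approx -167.2$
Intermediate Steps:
$j = 2$ ($j = -50 + 52 = 2$)
$H{\left(C \right)} = \frac{48}{5}$ ($H{\left(C \right)} = 9 + \left(\frac{2}{-5} + \frac{C}{C}\right) = 9 + \left(2 \left(- \frac{1}{5}\right) + 1\right) = 9 + \left(- \frac{2}{5} + 1\right) = 9 + \frac{3}{5} = \frac{48}{5}$)
$\left(-56 + j \left(-46\right)\right) + \left(-2\right) 1 H{\left(-6 \right)} = \left(-56 + 2 \left(-46\right)\right) + \left(-2\right) 1 \cdot \frac{48}{5} = \left(-56 - 92\right) - \frac{96}{5} = -148 - \frac{96}{5} = - \frac{836}{5}$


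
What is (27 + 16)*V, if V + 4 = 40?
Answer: 1548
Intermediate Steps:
V = 36 (V = -4 + 40 = 36)
(27 + 16)*V = (27 + 16)*36 = 43*36 = 1548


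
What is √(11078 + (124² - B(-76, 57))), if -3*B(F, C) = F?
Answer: √237858/3 ≈ 162.57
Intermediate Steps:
B(F, C) = -F/3
√(11078 + (124² - B(-76, 57))) = √(11078 + (124² - (-1)*(-76)/3)) = √(11078 + (15376 - 1*76/3)) = √(11078 + (15376 - 76/3)) = √(11078 + 46052/3) = √(79286/3) = √237858/3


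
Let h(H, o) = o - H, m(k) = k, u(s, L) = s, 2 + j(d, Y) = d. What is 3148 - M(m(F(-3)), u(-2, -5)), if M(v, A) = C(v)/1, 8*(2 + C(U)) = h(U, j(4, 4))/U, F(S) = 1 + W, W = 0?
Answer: 25199/8 ≈ 3149.9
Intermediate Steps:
j(d, Y) = -2 + d
F(S) = 1 (F(S) = 1 + 0 = 1)
C(U) = -2 + (2 - U)/(8*U) (C(U) = -2 + (((-2 + 4) - U)/U)/8 = -2 + ((2 - U)/U)/8 = -2 + (2 - U)/(8*U))
M(v, A) = (2 - 17*v)/(8*v) (M(v, A) = ((2 - 17*v)/(8*v))/1 = ((2 - 17*v)/(8*v))*1 = (2 - 17*v)/(8*v))
3148 - M(m(F(-3)), u(-2, -5)) = 3148 - (2 - 17*1)/(8*1) = 3148 - (2 - 17)/8 = 3148 - (-15)/8 = 3148 - 1*(-15/8) = 3148 + 15/8 = 25199/8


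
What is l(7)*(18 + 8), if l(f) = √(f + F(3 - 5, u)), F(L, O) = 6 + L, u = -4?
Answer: 26*√11 ≈ 86.232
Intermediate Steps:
l(f) = √(4 + f) (l(f) = √(f + (6 + (3 - 5))) = √(f + (6 - 2)) = √(f + 4) = √(4 + f))
l(7)*(18 + 8) = √(4 + 7)*(18 + 8) = √11*26 = 26*√11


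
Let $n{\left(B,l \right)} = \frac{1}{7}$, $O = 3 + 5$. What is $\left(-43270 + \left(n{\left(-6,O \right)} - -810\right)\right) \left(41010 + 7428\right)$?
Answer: $- \frac{14396693922}{7} \approx -2.0567 \cdot 10^{9}$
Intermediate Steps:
$O = 8$
$n{\left(B,l \right)} = \frac{1}{7}$
$\left(-43270 + \left(n{\left(-6,O \right)} - -810\right)\right) \left(41010 + 7428\right) = \left(-43270 + \left(\frac{1}{7} - -810\right)\right) \left(41010 + 7428\right) = \left(-43270 + \left(\frac{1}{7} + 810\right)\right) 48438 = \left(-43270 + \frac{5671}{7}\right) 48438 = \left(- \frac{297219}{7}\right) 48438 = - \frac{14396693922}{7}$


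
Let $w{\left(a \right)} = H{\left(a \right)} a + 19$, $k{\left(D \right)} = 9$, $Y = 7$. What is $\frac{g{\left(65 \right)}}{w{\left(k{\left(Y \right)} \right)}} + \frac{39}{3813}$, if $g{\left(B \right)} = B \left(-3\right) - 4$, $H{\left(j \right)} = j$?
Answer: $- \frac{251629}{127100} \approx -1.9798$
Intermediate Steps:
$w{\left(a \right)} = 19 + a^{2}$ ($w{\left(a \right)} = a a + 19 = a^{2} + 19 = 19 + a^{2}$)
$g{\left(B \right)} = -4 - 3 B$ ($g{\left(B \right)} = - 3 B - 4 = -4 - 3 B$)
$\frac{g{\left(65 \right)}}{w{\left(k{\left(Y \right)} \right)}} + \frac{39}{3813} = \frac{-4 - 195}{19 + 9^{2}} + \frac{39}{3813} = \frac{-4 - 195}{19 + 81} + 39 \cdot \frac{1}{3813} = - \frac{199}{100} + \frac{13}{1271} = - \frac{251629}{127100}$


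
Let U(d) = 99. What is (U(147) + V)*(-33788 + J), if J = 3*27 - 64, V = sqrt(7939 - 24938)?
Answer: -3343329 - 33771*I*sqrt(16999) ≈ -3.3433e+6 - 4.4031e+6*I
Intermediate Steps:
V = I*sqrt(16999) (V = sqrt(-16999) = I*sqrt(16999) ≈ 130.38*I)
J = 17 (J = 81 - 64 = 17)
(U(147) + V)*(-33788 + J) = (99 + I*sqrt(16999))*(-33788 + 17) = (99 + I*sqrt(16999))*(-33771) = -3343329 - 33771*I*sqrt(16999)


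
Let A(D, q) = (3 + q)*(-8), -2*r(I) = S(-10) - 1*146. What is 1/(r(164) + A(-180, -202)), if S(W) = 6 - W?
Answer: 1/1657 ≈ 0.00060350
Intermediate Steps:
r(I) = 65 (r(I) = -((6 - 1*(-10)) - 1*146)/2 = -((6 + 10) - 146)/2 = -(16 - 146)/2 = -1/2*(-130) = 65)
A(D, q) = -24 - 8*q
1/(r(164) + A(-180, -202)) = 1/(65 + (-24 - 8*(-202))) = 1/(65 + (-24 + 1616)) = 1/(65 + 1592) = 1/1657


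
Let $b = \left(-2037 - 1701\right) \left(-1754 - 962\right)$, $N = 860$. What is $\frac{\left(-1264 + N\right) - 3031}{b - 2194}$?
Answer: $- \frac{3435}{10150214} \approx -0.00033842$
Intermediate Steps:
$b = 10152408$ ($b = \left(-3738\right) \left(-2716\right) = 10152408$)
$\frac{\left(-1264 + N\right) - 3031}{b - 2194} = \frac{\left(-1264 + 860\right) - 3031}{10152408 - 2194} = \frac{-404 - 3031}{10152408 - 2194} = - \frac{3435}{10150214}$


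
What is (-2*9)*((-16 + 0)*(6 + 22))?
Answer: 8064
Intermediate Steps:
(-2*9)*((-16 + 0)*(6 + 22)) = -(-288)*28 = -18*(-448) = 8064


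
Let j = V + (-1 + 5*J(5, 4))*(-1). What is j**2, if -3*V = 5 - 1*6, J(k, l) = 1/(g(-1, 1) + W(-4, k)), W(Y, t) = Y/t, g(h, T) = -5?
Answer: 36481/7569 ≈ 4.8198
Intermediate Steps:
J(k, l) = 1/(-5 - 4/k)
V = 1/3 (V = -(5 - 1*6)/3 = -(5 - 6)/3 = -1/3*(-1) = 1/3 ≈ 0.33333)
j = 191/87 (j = 1/3 + (-1 + 5*(-1*5/(4 + 5*5)))*(-1) = 1/3 + (-1 + 5*(-1*5/(4 + 25)))*(-1) = 1/3 + (-1 + 5*(-1*5/29))*(-1) = 1/3 + (-1 + 5*(-1*5*1/29))*(-1) = 1/3 + (-1 + 5*(-5/29))*(-1) = 1/3 + (-1 - 25/29)*(-1) = 1/3 - 54/29*(-1) = 1/3 + 54/29 = 191/87 ≈ 2.1954)
j**2 = (191/87)**2 = 36481/7569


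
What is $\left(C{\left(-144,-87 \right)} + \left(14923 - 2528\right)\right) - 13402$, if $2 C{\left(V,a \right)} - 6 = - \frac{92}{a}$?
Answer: $- \frac{87302}{87} \approx -1003.5$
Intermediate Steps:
$C{\left(V,a \right)} = 3 - \frac{46}{a}$ ($C{\left(V,a \right)} = 3 + \frac{\left(-92\right) \frac{1}{a}}{2} = 3 - \frac{46}{a}$)
$\left(C{\left(-144,-87 \right)} + \left(14923 - 2528\right)\right) - 13402 = \left(\left(3 - \frac{46}{-87}\right) + \left(14923 - 2528\right)\right) - 13402 = \left(\left(3 - - \frac{46}{87}\right) + 12395\right) - 13402 = \left(\left(3 + \frac{46}{87}\right) + 12395\right) - 13402 = \left(\frac{307}{87} + 12395\right) - 13402 = \frac{1078672}{87} - 13402 = - \frac{87302}{87}$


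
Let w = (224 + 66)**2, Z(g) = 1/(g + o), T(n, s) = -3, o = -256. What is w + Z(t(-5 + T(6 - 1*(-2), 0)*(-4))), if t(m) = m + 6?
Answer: 20436299/243 ≈ 84100.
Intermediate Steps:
t(m) = 6 + m
Z(g) = 1/(-256 + g) (Z(g) = 1/(g - 256) = 1/(-256 + g))
w = 84100 (w = 290**2 = 84100)
w + Z(t(-5 + T(6 - 1*(-2), 0)*(-4))) = 84100 + 1/(-256 + (6 + (-5 - 3*(-4)))) = 84100 + 1/(-256 + (6 + (-5 + 12))) = 84100 + 1/(-256 + (6 + 7)) = 84100 + 1/(-256 + 13) = 84100 + 1/(-243) = 84100 - 1/243 = 20436299/243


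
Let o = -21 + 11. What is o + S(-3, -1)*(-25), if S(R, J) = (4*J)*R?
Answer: -310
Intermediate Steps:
S(R, J) = 4*J*R
o = -10
o + S(-3, -1)*(-25) = -10 + (4*(-1)*(-3))*(-25) = -10 + 12*(-25) = -10 - 300 = -310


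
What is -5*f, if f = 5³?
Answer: -625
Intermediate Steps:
f = 125
-5*f = -5*125 = -625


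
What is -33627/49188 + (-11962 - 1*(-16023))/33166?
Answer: -152586769/271894868 ≈ -0.56120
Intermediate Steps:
-33627/49188 + (-11962 - 1*(-16023))/33166 = -33627*1/49188 + (-11962 + 16023)*(1/33166) = -11209/16396 + 4061*(1/33166) = -11209/16396 + 4061/33166 = -152586769/271894868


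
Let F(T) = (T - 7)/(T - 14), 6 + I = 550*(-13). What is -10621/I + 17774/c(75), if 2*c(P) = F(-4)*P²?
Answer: 581782351/49197500 ≈ 11.825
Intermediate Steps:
I = -7156 (I = -6 + 550*(-13) = -6 - 7150 = -7156)
F(T) = (-7 + T)/(-14 + T)
c(P) = 11*P²/36 (c(P) = (((-7 - 4)/(-14 - 4))*P²)/2 = ((-11/(-18))*P²)/2 = ((-1/18*(-11))*P²)/2 = (11*P²/18)/2 = 11*P²/36)
-10621/I + 17774/c(75) = -10621/(-7156) + 17774/(((11/36)*75²)) = -10621*(-1/7156) + 17774/(((11/36)*5625)) = 10621/7156 + 17774/(6875/4) = 10621/7156 + 17774*(4/6875) = 10621/7156 + 71096/6875 = 581782351/49197500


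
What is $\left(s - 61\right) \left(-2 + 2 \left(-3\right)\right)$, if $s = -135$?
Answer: $1568$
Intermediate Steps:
$\left(s - 61\right) \left(-2 + 2 \left(-3\right)\right) = \left(-135 - 61\right) \left(-2 + 2 \left(-3\right)\right) = - 196 \left(-2 - 6\right) = \left(-196\right) \left(-8\right) = 1568$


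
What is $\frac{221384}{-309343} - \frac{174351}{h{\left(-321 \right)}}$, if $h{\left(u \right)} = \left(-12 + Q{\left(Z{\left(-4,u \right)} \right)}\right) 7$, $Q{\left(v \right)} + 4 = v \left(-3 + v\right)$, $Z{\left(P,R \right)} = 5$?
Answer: $\frac{17974987755}{4330802} \approx 4150.5$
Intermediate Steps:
$Q{\left(v \right)} = -4 + v \left(-3 + v\right)$
$h{\left(u \right)} = -42$ ($h{\left(u \right)} = \left(-12 - \left(19 - 25\right)\right) 7 = \left(-12 - -6\right) 7 = \left(-12 + 6\right) 7 = \left(-6\right) 7 = -42$)
$\frac{221384}{-309343} - \frac{174351}{h{\left(-321 \right)}} = \frac{221384}{-309343} - \frac{174351}{-42} = 221384 \left(- \frac{1}{309343}\right) - - \frac{58117}{14} = - \frac{221384}{309343} + \frac{58117}{14} = \frac{17974987755}{4330802}$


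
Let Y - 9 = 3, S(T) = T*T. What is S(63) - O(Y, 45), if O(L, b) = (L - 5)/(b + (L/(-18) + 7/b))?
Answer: 1135089/286 ≈ 3968.8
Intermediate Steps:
S(T) = T**2
Y = 12 (Y = 9 + 3 = 12)
O(L, b) = (-5 + L)/(b + 7/b - L/18) (O(L, b) = (-5 + L)/(b + (L*(-1/18) + 7/b)) = (-5 + L)/(b + (-L/18 + 7/b)) = (-5 + L)/(b + (7/b - L/18)) = (-5 + L)/(b + 7/b - L/18))
S(63) - O(Y, 45) = 63**2 - 18*45*(-5 + 12)/(126 + 18*45**2 - 1*12*45) = 3969 - 18*45*7/(126 + 18*2025 - 540) = 3969 - 18*45*7/(126 + 36450 - 540) = 3969 - 18*45*7/36036 = 3969 - 1*45/286 = 3969 - 45/286 = 1135089/286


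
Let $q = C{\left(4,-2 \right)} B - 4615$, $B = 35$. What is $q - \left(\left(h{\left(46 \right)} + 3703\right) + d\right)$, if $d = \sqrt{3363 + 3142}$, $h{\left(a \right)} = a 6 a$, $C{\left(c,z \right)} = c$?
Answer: $-20874 - \sqrt{6505} \approx -20955.0$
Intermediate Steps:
$h{\left(a \right)} = 6 a^{2}$ ($h{\left(a \right)} = 6 a a = 6 a^{2}$)
$d = \sqrt{6505} \approx 80.654$
$q = -4475$ ($q = 4 \cdot 35 - 4615 = 140 - 4615 = -4475$)
$q - \left(\left(h{\left(46 \right)} + 3703\right) + d\right) = -4475 - \left(\left(6 \cdot 46^{2} + 3703\right) + \sqrt{6505}\right) = -4475 - \left(\left(6 \cdot 2116 + 3703\right) + \sqrt{6505}\right) = -4475 - \left(\left(12696 + 3703\right) + \sqrt{6505}\right) = -4475 - \left(16399 + \sqrt{6505}\right) = -20874 - \sqrt{6505}$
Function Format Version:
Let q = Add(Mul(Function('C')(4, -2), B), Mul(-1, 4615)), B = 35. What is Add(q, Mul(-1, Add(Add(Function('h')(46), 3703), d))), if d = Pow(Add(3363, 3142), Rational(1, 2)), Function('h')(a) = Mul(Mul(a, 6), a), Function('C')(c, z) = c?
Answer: Add(-20874, Mul(-1, Pow(6505, Rational(1, 2)))) ≈ -20955.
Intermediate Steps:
Function('h')(a) = Mul(6, Pow(a, 2)) (Function('h')(a) = Mul(Mul(6, a), a) = Mul(6, Pow(a, 2)))
d = Pow(6505, Rational(1, 2)) ≈ 80.654
q = -4475 (q = Add(Mul(4, 35), Mul(-1, 4615)) = Add(140, -4615) = -4475)
Add(q, Mul(-1, Add(Add(Function('h')(46), 3703), d))) = Add(-4475, Mul(-1, Add(Add(Mul(6, Pow(46, 2)), 3703), Pow(6505, Rational(1, 2))))) = Add(-4475, Mul(-1, Add(Add(Mul(6, 2116), 3703), Pow(6505, Rational(1, 2))))) = Add(-4475, Mul(-1, Add(Add(12696, 3703), Pow(6505, Rational(1, 2))))) = Add(-4475, Mul(-1, Add(16399, Pow(6505, Rational(1, 2))))) = Add(-4475, Add(-16399, Mul(-1, Pow(6505, Rational(1, 2))))) = Add(-20874, Mul(-1, Pow(6505, Rational(1, 2))))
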